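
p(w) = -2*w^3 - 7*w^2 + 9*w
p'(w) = -6*w^2 - 14*w + 9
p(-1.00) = -14.00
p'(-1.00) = 17.00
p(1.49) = -8.75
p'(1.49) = -25.18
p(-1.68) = -25.39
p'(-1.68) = 15.59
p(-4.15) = -14.96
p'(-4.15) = -36.24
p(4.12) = -221.61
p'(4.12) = -150.53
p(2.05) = -28.20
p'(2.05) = -44.92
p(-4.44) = -2.90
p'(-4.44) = -47.12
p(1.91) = -22.28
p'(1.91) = -39.63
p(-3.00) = -36.00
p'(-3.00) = -3.00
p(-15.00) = 5040.00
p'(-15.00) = -1131.00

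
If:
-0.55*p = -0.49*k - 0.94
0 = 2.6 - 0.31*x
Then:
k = 1.12244897959184*p - 1.91836734693878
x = 8.39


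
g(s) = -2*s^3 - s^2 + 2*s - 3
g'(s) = -6*s^2 - 2*s + 2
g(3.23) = -74.37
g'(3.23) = -67.06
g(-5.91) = 363.10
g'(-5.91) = -195.75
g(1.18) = -5.32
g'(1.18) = -8.71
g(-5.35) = 263.94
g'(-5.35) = -159.04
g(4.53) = -200.38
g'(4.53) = -130.19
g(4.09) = -148.38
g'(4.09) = -106.55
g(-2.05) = 5.93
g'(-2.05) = -19.12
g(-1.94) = 3.96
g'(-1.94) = -16.70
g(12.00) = -3579.00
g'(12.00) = -886.00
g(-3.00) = 36.00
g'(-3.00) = -46.00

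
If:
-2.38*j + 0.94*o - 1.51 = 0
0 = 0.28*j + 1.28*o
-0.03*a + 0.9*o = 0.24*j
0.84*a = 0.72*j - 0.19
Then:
No Solution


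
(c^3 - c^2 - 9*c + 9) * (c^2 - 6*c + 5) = c^5 - 7*c^4 + 2*c^3 + 58*c^2 - 99*c + 45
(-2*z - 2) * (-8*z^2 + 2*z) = 16*z^3 + 12*z^2 - 4*z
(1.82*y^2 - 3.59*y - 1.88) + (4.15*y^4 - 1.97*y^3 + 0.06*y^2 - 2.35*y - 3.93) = 4.15*y^4 - 1.97*y^3 + 1.88*y^2 - 5.94*y - 5.81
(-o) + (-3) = -o - 3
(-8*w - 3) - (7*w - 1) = -15*w - 2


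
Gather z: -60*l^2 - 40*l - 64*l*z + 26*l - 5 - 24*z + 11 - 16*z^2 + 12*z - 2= -60*l^2 - 14*l - 16*z^2 + z*(-64*l - 12) + 4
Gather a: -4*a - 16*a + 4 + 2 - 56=-20*a - 50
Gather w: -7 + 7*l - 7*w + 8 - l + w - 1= 6*l - 6*w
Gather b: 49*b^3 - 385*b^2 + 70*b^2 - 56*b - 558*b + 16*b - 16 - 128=49*b^3 - 315*b^2 - 598*b - 144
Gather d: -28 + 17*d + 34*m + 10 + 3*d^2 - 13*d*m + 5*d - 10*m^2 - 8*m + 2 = 3*d^2 + d*(22 - 13*m) - 10*m^2 + 26*m - 16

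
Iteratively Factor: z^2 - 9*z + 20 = (z - 5)*(z - 4)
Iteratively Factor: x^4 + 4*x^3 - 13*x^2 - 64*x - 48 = (x + 3)*(x^3 + x^2 - 16*x - 16) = (x + 1)*(x + 3)*(x^2 - 16) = (x + 1)*(x + 3)*(x + 4)*(x - 4)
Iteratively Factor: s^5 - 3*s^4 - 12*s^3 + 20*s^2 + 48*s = (s - 4)*(s^4 + s^3 - 8*s^2 - 12*s) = (s - 4)*(s + 2)*(s^3 - s^2 - 6*s) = s*(s - 4)*(s + 2)*(s^2 - s - 6) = s*(s - 4)*(s + 2)^2*(s - 3)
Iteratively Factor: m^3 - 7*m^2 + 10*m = (m)*(m^2 - 7*m + 10) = m*(m - 2)*(m - 5)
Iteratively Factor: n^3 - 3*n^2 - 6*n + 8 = (n - 1)*(n^2 - 2*n - 8) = (n - 4)*(n - 1)*(n + 2)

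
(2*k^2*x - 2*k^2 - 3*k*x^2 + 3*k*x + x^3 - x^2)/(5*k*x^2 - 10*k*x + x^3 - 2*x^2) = (2*k^2*x - 2*k^2 - 3*k*x^2 + 3*k*x + x^3 - x^2)/(x*(5*k*x - 10*k + x^2 - 2*x))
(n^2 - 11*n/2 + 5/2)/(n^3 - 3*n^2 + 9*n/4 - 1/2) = 2*(n - 5)/(2*n^2 - 5*n + 2)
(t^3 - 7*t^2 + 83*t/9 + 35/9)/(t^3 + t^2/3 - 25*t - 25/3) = (t - 7/3)/(t + 5)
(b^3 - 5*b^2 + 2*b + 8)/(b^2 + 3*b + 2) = (b^2 - 6*b + 8)/(b + 2)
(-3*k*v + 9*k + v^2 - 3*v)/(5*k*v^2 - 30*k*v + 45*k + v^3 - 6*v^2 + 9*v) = (-3*k + v)/(5*k*v - 15*k + v^2 - 3*v)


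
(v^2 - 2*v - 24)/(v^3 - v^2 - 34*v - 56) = (v - 6)/(v^2 - 5*v - 14)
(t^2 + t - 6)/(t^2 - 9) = (t - 2)/(t - 3)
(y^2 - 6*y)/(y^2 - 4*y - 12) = y/(y + 2)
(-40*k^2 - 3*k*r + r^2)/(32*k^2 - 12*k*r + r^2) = (5*k + r)/(-4*k + r)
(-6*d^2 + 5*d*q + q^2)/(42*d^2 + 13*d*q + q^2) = (-d + q)/(7*d + q)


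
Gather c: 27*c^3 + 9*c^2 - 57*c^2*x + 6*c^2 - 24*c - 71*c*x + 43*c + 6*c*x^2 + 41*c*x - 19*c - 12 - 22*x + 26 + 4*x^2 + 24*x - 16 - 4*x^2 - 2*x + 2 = 27*c^3 + c^2*(15 - 57*x) + c*(6*x^2 - 30*x)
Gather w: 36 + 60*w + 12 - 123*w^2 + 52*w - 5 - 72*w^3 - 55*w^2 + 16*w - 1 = -72*w^3 - 178*w^2 + 128*w + 42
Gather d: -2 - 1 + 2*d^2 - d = 2*d^2 - d - 3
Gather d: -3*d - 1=-3*d - 1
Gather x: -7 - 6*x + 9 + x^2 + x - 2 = x^2 - 5*x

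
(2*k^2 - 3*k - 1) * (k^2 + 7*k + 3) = 2*k^4 + 11*k^3 - 16*k^2 - 16*k - 3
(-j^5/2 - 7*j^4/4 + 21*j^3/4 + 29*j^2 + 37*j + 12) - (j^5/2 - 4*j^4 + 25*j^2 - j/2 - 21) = -j^5 + 9*j^4/4 + 21*j^3/4 + 4*j^2 + 75*j/2 + 33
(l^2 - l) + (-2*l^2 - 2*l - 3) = -l^2 - 3*l - 3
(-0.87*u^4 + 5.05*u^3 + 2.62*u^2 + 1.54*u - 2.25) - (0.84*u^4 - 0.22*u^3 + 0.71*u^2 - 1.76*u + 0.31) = -1.71*u^4 + 5.27*u^3 + 1.91*u^2 + 3.3*u - 2.56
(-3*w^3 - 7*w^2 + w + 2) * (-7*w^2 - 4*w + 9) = 21*w^5 + 61*w^4 - 6*w^3 - 81*w^2 + w + 18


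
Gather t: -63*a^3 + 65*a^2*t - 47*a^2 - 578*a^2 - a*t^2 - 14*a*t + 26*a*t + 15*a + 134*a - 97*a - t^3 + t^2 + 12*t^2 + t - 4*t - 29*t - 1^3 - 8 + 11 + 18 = -63*a^3 - 625*a^2 + 52*a - t^3 + t^2*(13 - a) + t*(65*a^2 + 12*a - 32) + 20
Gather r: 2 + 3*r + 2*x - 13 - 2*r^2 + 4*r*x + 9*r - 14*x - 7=-2*r^2 + r*(4*x + 12) - 12*x - 18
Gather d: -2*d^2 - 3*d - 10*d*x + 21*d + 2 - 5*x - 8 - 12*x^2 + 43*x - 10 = -2*d^2 + d*(18 - 10*x) - 12*x^2 + 38*x - 16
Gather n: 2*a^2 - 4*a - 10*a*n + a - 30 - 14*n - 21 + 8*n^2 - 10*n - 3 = 2*a^2 - 3*a + 8*n^2 + n*(-10*a - 24) - 54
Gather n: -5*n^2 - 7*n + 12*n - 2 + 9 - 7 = -5*n^2 + 5*n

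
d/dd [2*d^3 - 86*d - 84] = 6*d^2 - 86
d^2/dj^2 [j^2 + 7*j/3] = 2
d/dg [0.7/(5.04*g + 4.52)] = -3.528/(5.04*g + 4.52)^2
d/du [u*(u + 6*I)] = 2*u + 6*I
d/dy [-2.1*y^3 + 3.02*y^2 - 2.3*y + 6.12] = -6.3*y^2 + 6.04*y - 2.3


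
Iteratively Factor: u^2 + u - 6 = (u + 3)*(u - 2)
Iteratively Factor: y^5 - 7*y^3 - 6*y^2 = (y)*(y^4 - 7*y^2 - 6*y) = y^2*(y^3 - 7*y - 6) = y^2*(y + 1)*(y^2 - y - 6) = y^2*(y - 3)*(y + 1)*(y + 2)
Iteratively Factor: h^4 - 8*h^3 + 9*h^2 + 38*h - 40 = (h - 5)*(h^3 - 3*h^2 - 6*h + 8) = (h - 5)*(h - 1)*(h^2 - 2*h - 8) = (h - 5)*(h - 4)*(h - 1)*(h + 2)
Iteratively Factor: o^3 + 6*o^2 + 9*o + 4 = (o + 4)*(o^2 + 2*o + 1) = (o + 1)*(o + 4)*(o + 1)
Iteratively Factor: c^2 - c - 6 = (c + 2)*(c - 3)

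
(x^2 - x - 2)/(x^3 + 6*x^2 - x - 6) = (x - 2)/(x^2 + 5*x - 6)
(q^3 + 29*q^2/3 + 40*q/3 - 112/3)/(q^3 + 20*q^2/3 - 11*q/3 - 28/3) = (q + 4)/(q + 1)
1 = 1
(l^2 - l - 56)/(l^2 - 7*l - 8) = (l + 7)/(l + 1)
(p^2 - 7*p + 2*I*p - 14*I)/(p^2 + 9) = (p^2 + p*(-7 + 2*I) - 14*I)/(p^2 + 9)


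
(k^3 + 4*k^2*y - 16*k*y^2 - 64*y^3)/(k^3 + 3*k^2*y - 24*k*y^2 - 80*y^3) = (-k + 4*y)/(-k + 5*y)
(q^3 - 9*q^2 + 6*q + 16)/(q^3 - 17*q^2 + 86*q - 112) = (q + 1)/(q - 7)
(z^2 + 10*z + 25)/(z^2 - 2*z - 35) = (z + 5)/(z - 7)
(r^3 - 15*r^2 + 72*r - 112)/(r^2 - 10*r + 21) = (r^2 - 8*r + 16)/(r - 3)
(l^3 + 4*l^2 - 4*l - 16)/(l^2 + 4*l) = l - 4/l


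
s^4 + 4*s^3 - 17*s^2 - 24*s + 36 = (s - 3)*(s - 1)*(s + 2)*(s + 6)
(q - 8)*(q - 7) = q^2 - 15*q + 56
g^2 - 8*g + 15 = (g - 5)*(g - 3)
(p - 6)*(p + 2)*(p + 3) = p^3 - p^2 - 24*p - 36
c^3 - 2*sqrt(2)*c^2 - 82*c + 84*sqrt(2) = (c - 7*sqrt(2))*(c - sqrt(2))*(c + 6*sqrt(2))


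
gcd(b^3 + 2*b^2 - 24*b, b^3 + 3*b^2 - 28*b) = b^2 - 4*b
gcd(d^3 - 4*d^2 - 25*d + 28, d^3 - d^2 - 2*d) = 1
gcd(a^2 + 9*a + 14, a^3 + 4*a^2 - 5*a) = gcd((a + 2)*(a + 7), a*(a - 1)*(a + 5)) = 1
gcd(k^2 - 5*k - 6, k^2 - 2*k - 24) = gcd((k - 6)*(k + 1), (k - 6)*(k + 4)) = k - 6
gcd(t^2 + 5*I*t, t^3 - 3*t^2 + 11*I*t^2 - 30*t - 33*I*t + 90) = t + 5*I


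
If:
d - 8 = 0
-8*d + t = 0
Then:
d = 8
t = 64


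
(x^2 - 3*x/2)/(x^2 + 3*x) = (x - 3/2)/(x + 3)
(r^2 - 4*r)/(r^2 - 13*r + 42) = r*(r - 4)/(r^2 - 13*r + 42)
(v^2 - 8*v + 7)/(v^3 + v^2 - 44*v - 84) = (v - 1)/(v^2 + 8*v + 12)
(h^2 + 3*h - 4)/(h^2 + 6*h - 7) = (h + 4)/(h + 7)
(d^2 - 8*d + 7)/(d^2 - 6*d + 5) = (d - 7)/(d - 5)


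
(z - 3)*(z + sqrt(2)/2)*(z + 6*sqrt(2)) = z^3 - 3*z^2 + 13*sqrt(2)*z^2/2 - 39*sqrt(2)*z/2 + 6*z - 18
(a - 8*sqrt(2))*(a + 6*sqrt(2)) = a^2 - 2*sqrt(2)*a - 96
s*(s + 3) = s^2 + 3*s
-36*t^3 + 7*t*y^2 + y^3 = (-2*t + y)*(3*t + y)*(6*t + y)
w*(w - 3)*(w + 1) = w^3 - 2*w^2 - 3*w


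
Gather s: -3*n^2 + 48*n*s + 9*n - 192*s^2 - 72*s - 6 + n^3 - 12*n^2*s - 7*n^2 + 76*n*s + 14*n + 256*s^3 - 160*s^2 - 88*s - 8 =n^3 - 10*n^2 + 23*n + 256*s^3 - 352*s^2 + s*(-12*n^2 + 124*n - 160) - 14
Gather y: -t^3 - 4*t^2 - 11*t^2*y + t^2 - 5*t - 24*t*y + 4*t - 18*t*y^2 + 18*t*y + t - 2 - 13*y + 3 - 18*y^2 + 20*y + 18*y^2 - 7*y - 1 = -t^3 - 3*t^2 - 18*t*y^2 + y*(-11*t^2 - 6*t)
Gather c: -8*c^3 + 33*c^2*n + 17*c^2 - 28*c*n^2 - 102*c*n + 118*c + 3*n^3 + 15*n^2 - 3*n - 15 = -8*c^3 + c^2*(33*n + 17) + c*(-28*n^2 - 102*n + 118) + 3*n^3 + 15*n^2 - 3*n - 15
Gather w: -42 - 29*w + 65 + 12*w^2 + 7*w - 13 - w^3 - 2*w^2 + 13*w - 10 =-w^3 + 10*w^2 - 9*w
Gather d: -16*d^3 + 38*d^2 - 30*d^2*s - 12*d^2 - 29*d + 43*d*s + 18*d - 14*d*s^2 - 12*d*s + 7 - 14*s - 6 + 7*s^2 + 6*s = -16*d^3 + d^2*(26 - 30*s) + d*(-14*s^2 + 31*s - 11) + 7*s^2 - 8*s + 1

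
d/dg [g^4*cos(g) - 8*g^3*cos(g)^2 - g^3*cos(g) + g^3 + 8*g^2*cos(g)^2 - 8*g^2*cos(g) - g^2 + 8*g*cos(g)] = -g^4*sin(g) + g^3*sin(g) + 8*g^3*sin(2*g) + 4*g^3*cos(g) + 8*g^2*sin(g) - 8*g^2*sin(2*g) - 24*g^2*cos(g)^2 - 3*g^2*cos(g) + 3*g^2 - 8*g*sin(g) + 16*g*cos(g)^2 - 16*g*cos(g) - 2*g + 8*cos(g)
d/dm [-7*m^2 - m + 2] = -14*m - 1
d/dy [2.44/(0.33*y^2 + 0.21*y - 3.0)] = (-1.6104*y - 0.5124)/(0.33*y^2 + 0.21*y - 3.0)^2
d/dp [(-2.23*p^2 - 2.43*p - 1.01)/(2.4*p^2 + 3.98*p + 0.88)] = (-3.0434*p^2 + 0.923200000000001*p + 1.8814)/(5.76*p^4 + 19.104*p^3 + 20.0644*p^2 + 7.0048*p + 0.7744)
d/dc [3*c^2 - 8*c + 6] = 6*c - 8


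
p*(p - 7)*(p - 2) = p^3 - 9*p^2 + 14*p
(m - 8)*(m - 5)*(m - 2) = m^3 - 15*m^2 + 66*m - 80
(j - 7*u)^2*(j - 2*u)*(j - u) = j^4 - 17*j^3*u + 93*j^2*u^2 - 175*j*u^3 + 98*u^4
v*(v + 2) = v^2 + 2*v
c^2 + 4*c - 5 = (c - 1)*(c + 5)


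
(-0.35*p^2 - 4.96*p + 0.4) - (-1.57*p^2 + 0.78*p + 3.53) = 1.22*p^2 - 5.74*p - 3.13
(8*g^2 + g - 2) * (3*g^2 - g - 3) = 24*g^4 - 5*g^3 - 31*g^2 - g + 6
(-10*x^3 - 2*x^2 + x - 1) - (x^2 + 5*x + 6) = -10*x^3 - 3*x^2 - 4*x - 7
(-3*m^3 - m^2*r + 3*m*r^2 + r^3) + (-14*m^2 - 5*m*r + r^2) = -3*m^3 - m^2*r - 14*m^2 + 3*m*r^2 - 5*m*r + r^3 + r^2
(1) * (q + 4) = q + 4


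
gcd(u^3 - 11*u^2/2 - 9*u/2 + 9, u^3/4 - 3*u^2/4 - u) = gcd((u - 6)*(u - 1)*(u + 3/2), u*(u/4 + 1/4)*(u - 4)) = 1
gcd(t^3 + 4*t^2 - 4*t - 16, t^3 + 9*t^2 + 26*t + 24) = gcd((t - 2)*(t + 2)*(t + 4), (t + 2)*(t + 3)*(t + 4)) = t^2 + 6*t + 8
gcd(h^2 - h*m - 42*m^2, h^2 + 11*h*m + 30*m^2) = h + 6*m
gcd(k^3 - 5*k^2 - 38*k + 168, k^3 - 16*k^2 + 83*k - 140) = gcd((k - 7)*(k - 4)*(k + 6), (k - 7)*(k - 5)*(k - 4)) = k^2 - 11*k + 28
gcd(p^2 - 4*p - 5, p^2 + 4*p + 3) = p + 1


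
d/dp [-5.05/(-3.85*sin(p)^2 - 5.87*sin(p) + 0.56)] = -(38.885*sin(p) + 29.6435)*cos(p)/(3.85*sin(p)^2 + 5.87*sin(p) - 0.56)^2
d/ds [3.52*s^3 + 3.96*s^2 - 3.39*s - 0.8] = 10.56*s^2 + 7.92*s - 3.39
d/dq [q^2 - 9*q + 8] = 2*q - 9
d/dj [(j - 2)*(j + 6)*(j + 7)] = 3*j^2 + 22*j + 16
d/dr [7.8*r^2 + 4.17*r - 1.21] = 15.6*r + 4.17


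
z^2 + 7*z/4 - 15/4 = (z - 5/4)*(z + 3)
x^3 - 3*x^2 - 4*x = x*(x - 4)*(x + 1)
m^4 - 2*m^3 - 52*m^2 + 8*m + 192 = (m - 8)*(m - 2)*(m + 2)*(m + 6)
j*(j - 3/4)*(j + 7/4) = j^3 + j^2 - 21*j/16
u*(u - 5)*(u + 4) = u^3 - u^2 - 20*u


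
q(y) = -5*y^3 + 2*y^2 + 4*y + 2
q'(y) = -15*y^2 + 4*y + 4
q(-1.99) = 41.36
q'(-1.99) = -63.36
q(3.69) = -207.22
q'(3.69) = -185.48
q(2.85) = -86.10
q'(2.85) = -106.44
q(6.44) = -1224.74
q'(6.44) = -592.34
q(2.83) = -83.99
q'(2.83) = -104.81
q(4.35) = -354.32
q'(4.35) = -262.44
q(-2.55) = 87.71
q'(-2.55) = -103.74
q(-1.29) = 10.90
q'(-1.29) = -26.12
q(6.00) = -982.00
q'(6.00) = -512.00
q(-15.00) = 17267.00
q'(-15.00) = -3431.00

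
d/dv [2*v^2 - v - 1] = 4*v - 1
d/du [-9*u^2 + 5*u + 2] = 5 - 18*u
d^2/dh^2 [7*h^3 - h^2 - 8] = 42*h - 2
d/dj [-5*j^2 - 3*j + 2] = -10*j - 3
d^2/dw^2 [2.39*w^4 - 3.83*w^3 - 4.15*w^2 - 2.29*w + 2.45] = 28.68*w^2 - 22.98*w - 8.3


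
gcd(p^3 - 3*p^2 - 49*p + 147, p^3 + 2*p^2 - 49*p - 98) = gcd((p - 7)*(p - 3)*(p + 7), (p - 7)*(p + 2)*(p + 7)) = p^2 - 49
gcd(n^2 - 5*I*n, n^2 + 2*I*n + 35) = n - 5*I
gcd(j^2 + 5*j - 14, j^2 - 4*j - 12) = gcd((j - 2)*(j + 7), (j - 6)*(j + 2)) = 1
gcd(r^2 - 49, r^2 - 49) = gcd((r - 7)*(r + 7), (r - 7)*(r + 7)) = r^2 - 49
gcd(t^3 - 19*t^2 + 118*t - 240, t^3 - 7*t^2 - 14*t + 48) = t - 8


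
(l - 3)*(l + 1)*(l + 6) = l^3 + 4*l^2 - 15*l - 18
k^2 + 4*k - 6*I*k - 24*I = (k + 4)*(k - 6*I)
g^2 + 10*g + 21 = (g + 3)*(g + 7)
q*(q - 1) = q^2 - q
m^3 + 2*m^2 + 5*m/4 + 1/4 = (m + 1/2)^2*(m + 1)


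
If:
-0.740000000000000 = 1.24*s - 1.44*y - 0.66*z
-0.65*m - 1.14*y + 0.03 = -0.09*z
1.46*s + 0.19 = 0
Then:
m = 0.942307692307692*z - 0.658587987355111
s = -0.13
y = 0.401826484018265 - 0.458333333333333*z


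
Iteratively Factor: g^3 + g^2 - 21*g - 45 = (g - 5)*(g^2 + 6*g + 9) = (g - 5)*(g + 3)*(g + 3)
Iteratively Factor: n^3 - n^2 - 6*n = (n - 3)*(n^2 + 2*n) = n*(n - 3)*(n + 2)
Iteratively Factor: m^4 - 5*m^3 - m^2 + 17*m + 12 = (m - 4)*(m^3 - m^2 - 5*m - 3) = (m - 4)*(m + 1)*(m^2 - 2*m - 3) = (m - 4)*(m - 3)*(m + 1)*(m + 1)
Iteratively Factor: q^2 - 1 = (q - 1)*(q + 1)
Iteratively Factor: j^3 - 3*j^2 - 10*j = (j + 2)*(j^2 - 5*j) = j*(j + 2)*(j - 5)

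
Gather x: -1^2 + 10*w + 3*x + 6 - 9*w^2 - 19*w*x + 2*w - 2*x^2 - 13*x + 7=-9*w^2 + 12*w - 2*x^2 + x*(-19*w - 10) + 12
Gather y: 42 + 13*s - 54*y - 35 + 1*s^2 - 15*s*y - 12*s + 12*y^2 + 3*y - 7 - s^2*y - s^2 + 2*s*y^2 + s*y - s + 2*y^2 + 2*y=y^2*(2*s + 14) + y*(-s^2 - 14*s - 49)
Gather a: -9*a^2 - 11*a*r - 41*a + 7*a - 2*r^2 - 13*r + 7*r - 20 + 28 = -9*a^2 + a*(-11*r - 34) - 2*r^2 - 6*r + 8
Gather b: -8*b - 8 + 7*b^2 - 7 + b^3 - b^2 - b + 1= b^3 + 6*b^2 - 9*b - 14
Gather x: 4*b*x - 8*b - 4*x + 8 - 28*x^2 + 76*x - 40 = -8*b - 28*x^2 + x*(4*b + 72) - 32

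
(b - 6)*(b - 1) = b^2 - 7*b + 6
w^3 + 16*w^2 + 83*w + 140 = (w + 4)*(w + 5)*(w + 7)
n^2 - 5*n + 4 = (n - 4)*(n - 1)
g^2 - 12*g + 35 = (g - 7)*(g - 5)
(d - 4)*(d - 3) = d^2 - 7*d + 12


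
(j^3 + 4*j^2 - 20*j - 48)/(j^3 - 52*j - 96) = (j - 4)/(j - 8)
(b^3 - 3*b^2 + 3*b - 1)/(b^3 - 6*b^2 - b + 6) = (b^2 - 2*b + 1)/(b^2 - 5*b - 6)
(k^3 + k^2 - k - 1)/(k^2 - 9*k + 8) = (k^2 + 2*k + 1)/(k - 8)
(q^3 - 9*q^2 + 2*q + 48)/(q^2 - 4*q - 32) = (q^2 - q - 6)/(q + 4)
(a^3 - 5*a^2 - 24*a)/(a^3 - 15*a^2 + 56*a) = (a + 3)/(a - 7)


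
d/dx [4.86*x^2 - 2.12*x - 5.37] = 9.72*x - 2.12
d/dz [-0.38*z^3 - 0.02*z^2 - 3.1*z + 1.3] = -1.14*z^2 - 0.04*z - 3.1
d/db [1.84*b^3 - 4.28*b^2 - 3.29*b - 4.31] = 5.52*b^2 - 8.56*b - 3.29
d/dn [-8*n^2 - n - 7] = -16*n - 1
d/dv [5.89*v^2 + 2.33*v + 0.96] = 11.78*v + 2.33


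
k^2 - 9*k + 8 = (k - 8)*(k - 1)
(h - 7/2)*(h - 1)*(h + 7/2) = h^3 - h^2 - 49*h/4 + 49/4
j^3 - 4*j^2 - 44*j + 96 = (j - 8)*(j - 2)*(j + 6)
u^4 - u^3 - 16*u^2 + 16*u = u*(u - 4)*(u - 1)*(u + 4)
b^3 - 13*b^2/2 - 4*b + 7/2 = (b - 7)*(b - 1/2)*(b + 1)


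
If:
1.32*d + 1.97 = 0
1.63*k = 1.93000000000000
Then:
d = -1.49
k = 1.18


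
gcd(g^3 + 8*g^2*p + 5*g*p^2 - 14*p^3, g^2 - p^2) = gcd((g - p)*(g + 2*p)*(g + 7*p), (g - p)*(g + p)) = -g + p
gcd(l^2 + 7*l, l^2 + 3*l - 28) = l + 7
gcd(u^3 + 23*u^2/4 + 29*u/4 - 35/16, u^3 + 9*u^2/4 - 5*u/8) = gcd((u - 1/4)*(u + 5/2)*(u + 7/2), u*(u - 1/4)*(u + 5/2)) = u^2 + 9*u/4 - 5/8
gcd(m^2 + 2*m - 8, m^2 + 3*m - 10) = m - 2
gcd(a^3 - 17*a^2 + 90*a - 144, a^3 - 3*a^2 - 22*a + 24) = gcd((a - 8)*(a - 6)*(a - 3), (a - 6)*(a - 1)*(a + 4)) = a - 6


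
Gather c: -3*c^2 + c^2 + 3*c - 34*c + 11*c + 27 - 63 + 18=-2*c^2 - 20*c - 18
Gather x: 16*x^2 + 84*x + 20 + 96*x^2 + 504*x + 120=112*x^2 + 588*x + 140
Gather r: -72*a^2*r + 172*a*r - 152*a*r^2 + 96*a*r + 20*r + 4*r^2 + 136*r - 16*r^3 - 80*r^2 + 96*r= -16*r^3 + r^2*(-152*a - 76) + r*(-72*a^2 + 268*a + 252)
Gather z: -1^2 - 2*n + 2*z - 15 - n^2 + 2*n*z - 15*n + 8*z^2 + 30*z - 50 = -n^2 - 17*n + 8*z^2 + z*(2*n + 32) - 66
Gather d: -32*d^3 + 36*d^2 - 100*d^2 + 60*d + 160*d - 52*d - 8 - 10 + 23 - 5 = -32*d^3 - 64*d^2 + 168*d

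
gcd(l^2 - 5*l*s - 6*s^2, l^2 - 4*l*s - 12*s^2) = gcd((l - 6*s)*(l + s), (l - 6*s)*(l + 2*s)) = -l + 6*s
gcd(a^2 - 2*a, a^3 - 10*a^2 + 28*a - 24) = a - 2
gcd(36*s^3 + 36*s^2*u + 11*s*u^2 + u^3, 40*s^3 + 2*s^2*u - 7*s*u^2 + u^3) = 2*s + u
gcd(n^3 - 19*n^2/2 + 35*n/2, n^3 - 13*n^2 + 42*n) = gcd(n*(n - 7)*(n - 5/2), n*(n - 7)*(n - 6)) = n^2 - 7*n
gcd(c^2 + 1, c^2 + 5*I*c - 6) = 1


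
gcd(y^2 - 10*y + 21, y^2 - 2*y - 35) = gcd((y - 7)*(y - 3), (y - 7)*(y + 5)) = y - 7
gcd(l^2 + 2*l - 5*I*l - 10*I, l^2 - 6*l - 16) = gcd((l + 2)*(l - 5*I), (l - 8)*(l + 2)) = l + 2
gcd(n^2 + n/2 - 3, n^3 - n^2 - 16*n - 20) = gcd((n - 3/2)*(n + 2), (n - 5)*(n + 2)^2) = n + 2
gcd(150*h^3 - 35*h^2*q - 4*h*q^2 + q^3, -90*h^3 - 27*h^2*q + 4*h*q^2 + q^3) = -30*h^2 + h*q + q^2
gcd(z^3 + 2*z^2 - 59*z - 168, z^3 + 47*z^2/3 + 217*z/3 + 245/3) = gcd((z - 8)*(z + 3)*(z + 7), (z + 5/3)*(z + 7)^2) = z + 7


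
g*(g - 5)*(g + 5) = g^3 - 25*g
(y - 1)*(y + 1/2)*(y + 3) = y^3 + 5*y^2/2 - 2*y - 3/2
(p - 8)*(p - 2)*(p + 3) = p^3 - 7*p^2 - 14*p + 48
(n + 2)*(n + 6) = n^2 + 8*n + 12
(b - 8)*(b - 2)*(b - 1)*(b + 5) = b^4 - 6*b^3 - 29*b^2 + 114*b - 80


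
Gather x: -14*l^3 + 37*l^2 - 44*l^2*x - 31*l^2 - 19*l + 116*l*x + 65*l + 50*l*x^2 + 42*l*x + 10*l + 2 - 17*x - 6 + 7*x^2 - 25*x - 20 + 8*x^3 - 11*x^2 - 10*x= -14*l^3 + 6*l^2 + 56*l + 8*x^3 + x^2*(50*l - 4) + x*(-44*l^2 + 158*l - 52) - 24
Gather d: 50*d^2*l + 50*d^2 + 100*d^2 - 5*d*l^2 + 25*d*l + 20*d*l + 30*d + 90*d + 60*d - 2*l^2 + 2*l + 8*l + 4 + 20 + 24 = d^2*(50*l + 150) + d*(-5*l^2 + 45*l + 180) - 2*l^2 + 10*l + 48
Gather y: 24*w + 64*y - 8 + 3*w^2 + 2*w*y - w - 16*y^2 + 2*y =3*w^2 + 23*w - 16*y^2 + y*(2*w + 66) - 8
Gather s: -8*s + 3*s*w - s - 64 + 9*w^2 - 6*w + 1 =s*(3*w - 9) + 9*w^2 - 6*w - 63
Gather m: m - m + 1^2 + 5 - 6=0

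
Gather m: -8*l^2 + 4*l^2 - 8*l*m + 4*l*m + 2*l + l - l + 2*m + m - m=-4*l^2 + 2*l + m*(2 - 4*l)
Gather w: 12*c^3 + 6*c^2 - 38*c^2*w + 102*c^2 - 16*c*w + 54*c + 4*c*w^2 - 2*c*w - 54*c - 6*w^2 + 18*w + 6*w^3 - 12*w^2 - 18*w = 12*c^3 + 108*c^2 + 6*w^3 + w^2*(4*c - 18) + w*(-38*c^2 - 18*c)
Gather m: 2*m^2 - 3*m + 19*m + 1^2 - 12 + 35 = 2*m^2 + 16*m + 24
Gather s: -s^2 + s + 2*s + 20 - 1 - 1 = -s^2 + 3*s + 18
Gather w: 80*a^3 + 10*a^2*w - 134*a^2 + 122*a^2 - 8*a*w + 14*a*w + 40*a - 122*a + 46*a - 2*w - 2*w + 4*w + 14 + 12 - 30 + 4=80*a^3 - 12*a^2 - 36*a + w*(10*a^2 + 6*a)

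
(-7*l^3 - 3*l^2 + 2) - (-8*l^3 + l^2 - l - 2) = l^3 - 4*l^2 + l + 4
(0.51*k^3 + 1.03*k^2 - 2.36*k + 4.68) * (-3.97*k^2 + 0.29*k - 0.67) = -2.0247*k^5 - 3.9412*k^4 + 9.3262*k^3 - 19.9541*k^2 + 2.9384*k - 3.1356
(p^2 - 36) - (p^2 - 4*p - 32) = 4*p - 4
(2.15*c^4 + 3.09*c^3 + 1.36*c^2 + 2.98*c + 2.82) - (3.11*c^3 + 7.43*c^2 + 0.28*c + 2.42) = 2.15*c^4 - 0.02*c^3 - 6.07*c^2 + 2.7*c + 0.4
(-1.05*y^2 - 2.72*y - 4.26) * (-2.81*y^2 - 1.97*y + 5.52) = 2.9505*y^4 + 9.7117*y^3 + 11.533*y^2 - 6.6222*y - 23.5152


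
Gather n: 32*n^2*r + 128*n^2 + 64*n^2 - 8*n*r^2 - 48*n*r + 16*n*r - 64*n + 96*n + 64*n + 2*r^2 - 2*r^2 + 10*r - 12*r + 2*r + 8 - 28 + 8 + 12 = n^2*(32*r + 192) + n*(-8*r^2 - 32*r + 96)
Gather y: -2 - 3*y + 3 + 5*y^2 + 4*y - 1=5*y^2 + y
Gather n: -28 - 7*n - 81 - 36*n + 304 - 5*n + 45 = 240 - 48*n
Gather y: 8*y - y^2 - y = -y^2 + 7*y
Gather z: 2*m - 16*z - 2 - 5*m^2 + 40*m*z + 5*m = -5*m^2 + 7*m + z*(40*m - 16) - 2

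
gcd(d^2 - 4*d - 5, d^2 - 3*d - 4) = d + 1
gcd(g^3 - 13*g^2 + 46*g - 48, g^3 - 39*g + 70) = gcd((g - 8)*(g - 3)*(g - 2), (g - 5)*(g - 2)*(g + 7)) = g - 2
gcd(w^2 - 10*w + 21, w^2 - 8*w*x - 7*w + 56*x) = w - 7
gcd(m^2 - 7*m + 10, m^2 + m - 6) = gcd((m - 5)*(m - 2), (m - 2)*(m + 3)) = m - 2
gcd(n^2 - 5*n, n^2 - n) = n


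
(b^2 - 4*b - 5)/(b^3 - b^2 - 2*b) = (b - 5)/(b*(b - 2))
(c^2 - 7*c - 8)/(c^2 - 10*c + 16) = (c + 1)/(c - 2)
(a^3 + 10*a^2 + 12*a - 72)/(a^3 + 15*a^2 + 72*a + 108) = (a - 2)/(a + 3)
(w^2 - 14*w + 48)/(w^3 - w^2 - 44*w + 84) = (w - 8)/(w^2 + 5*w - 14)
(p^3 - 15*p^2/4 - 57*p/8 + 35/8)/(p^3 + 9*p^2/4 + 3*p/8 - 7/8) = (p - 5)/(p + 1)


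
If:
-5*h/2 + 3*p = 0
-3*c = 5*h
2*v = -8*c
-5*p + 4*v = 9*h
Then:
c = 0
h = 0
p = 0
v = 0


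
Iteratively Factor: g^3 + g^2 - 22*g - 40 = (g + 2)*(g^2 - g - 20) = (g + 2)*(g + 4)*(g - 5)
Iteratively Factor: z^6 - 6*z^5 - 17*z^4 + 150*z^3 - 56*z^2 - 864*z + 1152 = (z - 4)*(z^5 - 2*z^4 - 25*z^3 + 50*z^2 + 144*z - 288) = (z - 4)^2*(z^4 + 2*z^3 - 17*z^2 - 18*z + 72) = (z - 4)^2*(z - 2)*(z^3 + 4*z^2 - 9*z - 36) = (z - 4)^2*(z - 2)*(z + 3)*(z^2 + z - 12) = (z - 4)^2*(z - 2)*(z + 3)*(z + 4)*(z - 3)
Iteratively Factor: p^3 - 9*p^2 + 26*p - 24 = (p - 3)*(p^2 - 6*p + 8) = (p - 3)*(p - 2)*(p - 4)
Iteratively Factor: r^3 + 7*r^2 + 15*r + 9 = (r + 3)*(r^2 + 4*r + 3) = (r + 1)*(r + 3)*(r + 3)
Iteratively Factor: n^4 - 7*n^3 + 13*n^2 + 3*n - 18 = (n - 2)*(n^3 - 5*n^2 + 3*n + 9) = (n - 3)*(n - 2)*(n^2 - 2*n - 3) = (n - 3)*(n - 2)*(n + 1)*(n - 3)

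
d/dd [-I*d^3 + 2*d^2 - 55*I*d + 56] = -3*I*d^2 + 4*d - 55*I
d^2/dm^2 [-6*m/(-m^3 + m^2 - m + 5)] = 12*(m*(3*m^2 - 2*m + 1)^2 + (-3*m^2 - m*(3*m - 1) + 2*m - 1)*(m^3 - m^2 + m - 5))/(m^3 - m^2 + m - 5)^3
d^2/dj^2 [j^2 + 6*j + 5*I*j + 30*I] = 2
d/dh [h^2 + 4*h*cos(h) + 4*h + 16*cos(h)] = -4*h*sin(h) + 2*h - 16*sin(h) + 4*cos(h) + 4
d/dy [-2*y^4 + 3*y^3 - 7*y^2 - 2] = y*(-8*y^2 + 9*y - 14)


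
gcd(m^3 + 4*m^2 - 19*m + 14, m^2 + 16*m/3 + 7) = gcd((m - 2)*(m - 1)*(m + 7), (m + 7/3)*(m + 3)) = 1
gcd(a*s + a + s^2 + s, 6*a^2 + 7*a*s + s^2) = a + s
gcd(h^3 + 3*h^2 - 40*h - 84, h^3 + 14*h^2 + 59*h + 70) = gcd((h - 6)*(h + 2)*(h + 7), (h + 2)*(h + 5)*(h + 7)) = h^2 + 9*h + 14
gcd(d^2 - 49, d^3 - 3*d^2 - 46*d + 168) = d + 7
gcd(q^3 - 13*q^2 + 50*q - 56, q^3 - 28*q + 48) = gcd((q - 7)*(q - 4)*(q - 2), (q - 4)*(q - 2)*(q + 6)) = q^2 - 6*q + 8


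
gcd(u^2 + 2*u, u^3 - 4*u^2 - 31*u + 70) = 1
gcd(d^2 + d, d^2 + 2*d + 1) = d + 1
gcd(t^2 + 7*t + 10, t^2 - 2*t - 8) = t + 2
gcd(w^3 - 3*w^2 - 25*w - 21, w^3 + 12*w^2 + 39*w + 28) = w + 1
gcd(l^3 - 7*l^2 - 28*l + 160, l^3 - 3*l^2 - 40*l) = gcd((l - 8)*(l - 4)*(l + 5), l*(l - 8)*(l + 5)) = l^2 - 3*l - 40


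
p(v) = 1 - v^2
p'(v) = -2*v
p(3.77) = -13.21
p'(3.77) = -7.54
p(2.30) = -4.29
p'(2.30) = -4.60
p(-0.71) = 0.50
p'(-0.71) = 1.42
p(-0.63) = 0.60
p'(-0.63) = 1.26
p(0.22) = 0.95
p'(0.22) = -0.44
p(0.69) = 0.52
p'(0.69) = -1.38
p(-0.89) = 0.21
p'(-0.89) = 1.78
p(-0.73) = 0.47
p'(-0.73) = 1.46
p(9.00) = -80.00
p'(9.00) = -18.00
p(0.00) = 1.00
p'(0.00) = 0.00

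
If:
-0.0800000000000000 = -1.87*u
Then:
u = 0.04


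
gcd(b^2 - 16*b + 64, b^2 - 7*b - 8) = b - 8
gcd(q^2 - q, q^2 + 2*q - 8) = 1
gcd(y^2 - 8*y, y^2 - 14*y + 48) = y - 8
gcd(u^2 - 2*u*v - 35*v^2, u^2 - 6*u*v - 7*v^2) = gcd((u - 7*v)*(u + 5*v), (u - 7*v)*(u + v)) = u - 7*v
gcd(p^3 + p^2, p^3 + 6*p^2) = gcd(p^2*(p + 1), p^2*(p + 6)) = p^2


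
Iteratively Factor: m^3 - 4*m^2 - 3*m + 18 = (m - 3)*(m^2 - m - 6) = (m - 3)*(m + 2)*(m - 3)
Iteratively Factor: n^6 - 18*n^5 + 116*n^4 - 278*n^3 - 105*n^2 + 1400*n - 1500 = (n - 5)*(n^5 - 13*n^4 + 51*n^3 - 23*n^2 - 220*n + 300) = (n - 5)^2*(n^4 - 8*n^3 + 11*n^2 + 32*n - 60) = (n - 5)^2*(n - 2)*(n^3 - 6*n^2 - n + 30) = (n - 5)^2*(n - 2)*(n + 2)*(n^2 - 8*n + 15) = (n - 5)^2*(n - 3)*(n - 2)*(n + 2)*(n - 5)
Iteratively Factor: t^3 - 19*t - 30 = (t - 5)*(t^2 + 5*t + 6) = (t - 5)*(t + 3)*(t + 2)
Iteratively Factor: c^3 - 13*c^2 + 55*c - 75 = (c - 3)*(c^2 - 10*c + 25) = (c - 5)*(c - 3)*(c - 5)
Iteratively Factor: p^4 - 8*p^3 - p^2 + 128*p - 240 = (p + 4)*(p^3 - 12*p^2 + 47*p - 60) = (p - 4)*(p + 4)*(p^2 - 8*p + 15) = (p - 4)*(p - 3)*(p + 4)*(p - 5)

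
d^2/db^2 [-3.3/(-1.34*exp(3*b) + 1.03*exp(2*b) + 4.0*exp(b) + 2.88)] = ((-39.798*exp(2*b) + 13.596*exp(b) + 13.2)*(-1.34*exp(3*b) + 1.03*exp(2*b) + 4.0*exp(b) + 2.88) - 3.3*(-8.04*exp(2*b) + 4.12*exp(b) + 8.0)*(-4.02*exp(2*b) + 2.06*exp(b) + 4.0)*exp(b))*exp(b)/(-1.34*exp(3*b) + 1.03*exp(2*b) + 4.0*exp(b) + 2.88)^3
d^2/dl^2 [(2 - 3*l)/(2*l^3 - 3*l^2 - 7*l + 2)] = 2*(-36*l^5 + 102*l^4 - 165*l^3 + 42*l^2 + 48*l + 68)/(8*l^9 - 36*l^8 - 30*l^7 + 249*l^6 + 33*l^5 - 555*l^4 - 67*l^3 + 258*l^2 - 84*l + 8)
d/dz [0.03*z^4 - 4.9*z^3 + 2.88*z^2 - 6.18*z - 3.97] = 0.12*z^3 - 14.7*z^2 + 5.76*z - 6.18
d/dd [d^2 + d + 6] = 2*d + 1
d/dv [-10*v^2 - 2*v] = -20*v - 2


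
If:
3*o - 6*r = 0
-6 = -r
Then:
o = 12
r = 6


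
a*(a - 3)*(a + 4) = a^3 + a^2 - 12*a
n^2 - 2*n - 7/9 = (n - 7/3)*(n + 1/3)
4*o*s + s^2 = s*(4*o + s)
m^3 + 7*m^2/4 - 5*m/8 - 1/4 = (m - 1/2)*(m + 1/4)*(m + 2)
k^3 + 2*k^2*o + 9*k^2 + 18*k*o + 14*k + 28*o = (k + 2)*(k + 7)*(k + 2*o)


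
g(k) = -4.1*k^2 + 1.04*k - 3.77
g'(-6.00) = 50.24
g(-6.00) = -157.61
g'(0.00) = 1.04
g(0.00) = -3.77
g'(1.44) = -10.77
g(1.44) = -10.77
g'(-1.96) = 17.11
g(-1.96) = -21.56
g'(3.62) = -28.64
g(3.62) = -53.73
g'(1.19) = -8.72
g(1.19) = -8.34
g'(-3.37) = 28.67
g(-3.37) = -53.84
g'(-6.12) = 51.22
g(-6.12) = -163.70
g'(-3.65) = 30.97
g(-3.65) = -62.19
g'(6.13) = -49.23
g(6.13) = -151.46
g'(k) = 1.04 - 8.2*k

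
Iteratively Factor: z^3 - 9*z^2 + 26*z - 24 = (z - 4)*(z^2 - 5*z + 6) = (z - 4)*(z - 2)*(z - 3)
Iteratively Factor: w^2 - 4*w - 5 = (w - 5)*(w + 1)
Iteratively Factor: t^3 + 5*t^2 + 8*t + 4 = (t + 1)*(t^2 + 4*t + 4) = (t + 1)*(t + 2)*(t + 2)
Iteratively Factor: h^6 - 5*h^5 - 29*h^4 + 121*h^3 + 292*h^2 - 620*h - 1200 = (h + 4)*(h^5 - 9*h^4 + 7*h^3 + 93*h^2 - 80*h - 300) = (h - 3)*(h + 4)*(h^4 - 6*h^3 - 11*h^2 + 60*h + 100) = (h - 5)*(h - 3)*(h + 4)*(h^3 - h^2 - 16*h - 20) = (h - 5)*(h - 3)*(h + 2)*(h + 4)*(h^2 - 3*h - 10) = (h - 5)*(h - 3)*(h + 2)^2*(h + 4)*(h - 5)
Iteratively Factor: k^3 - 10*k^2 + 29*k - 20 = (k - 1)*(k^2 - 9*k + 20) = (k - 4)*(k - 1)*(k - 5)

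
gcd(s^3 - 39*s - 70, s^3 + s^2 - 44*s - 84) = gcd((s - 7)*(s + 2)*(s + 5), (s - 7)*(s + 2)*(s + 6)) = s^2 - 5*s - 14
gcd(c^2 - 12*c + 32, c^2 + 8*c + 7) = 1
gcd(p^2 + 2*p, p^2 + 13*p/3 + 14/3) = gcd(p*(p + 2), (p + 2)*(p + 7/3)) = p + 2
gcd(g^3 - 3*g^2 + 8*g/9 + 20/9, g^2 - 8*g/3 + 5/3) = g - 5/3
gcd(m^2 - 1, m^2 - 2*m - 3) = m + 1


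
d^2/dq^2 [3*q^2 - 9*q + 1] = 6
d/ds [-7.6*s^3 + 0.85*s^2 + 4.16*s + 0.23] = -22.8*s^2 + 1.7*s + 4.16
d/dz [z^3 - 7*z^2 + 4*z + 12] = 3*z^2 - 14*z + 4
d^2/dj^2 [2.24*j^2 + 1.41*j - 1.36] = 4.48000000000000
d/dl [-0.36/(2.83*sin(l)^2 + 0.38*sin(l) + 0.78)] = (2.0376*sin(l) + 0.1368)*cos(l)/(2.83*sin(l)^2 + 0.38*sin(l) + 0.78)^2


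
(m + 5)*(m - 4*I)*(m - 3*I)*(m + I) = m^4 + 5*m^3 - 6*I*m^3 - 5*m^2 - 30*I*m^2 - 25*m - 12*I*m - 60*I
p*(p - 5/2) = p^2 - 5*p/2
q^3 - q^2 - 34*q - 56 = (q - 7)*(q + 2)*(q + 4)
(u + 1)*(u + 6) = u^2 + 7*u + 6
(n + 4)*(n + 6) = n^2 + 10*n + 24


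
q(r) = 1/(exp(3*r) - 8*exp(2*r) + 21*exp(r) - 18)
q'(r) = (-3*exp(3*r) + 16*exp(2*r) - 21*exp(r))/(exp(3*r) - 8*exp(2*r) + 21*exp(r) - 18)^2 = (-3*exp(2*r) + 16*exp(r) - 21)*exp(r)/(exp(3*r) - 8*exp(2*r) + 21*exp(r) - 18)^2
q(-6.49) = -0.06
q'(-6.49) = -0.00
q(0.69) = -157.14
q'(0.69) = -50474.93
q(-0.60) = -0.11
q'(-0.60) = -0.09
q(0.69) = -157.14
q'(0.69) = -50474.93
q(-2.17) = -0.06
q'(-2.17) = -0.01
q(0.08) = -0.30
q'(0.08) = -0.69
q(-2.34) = -0.06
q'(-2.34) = -0.01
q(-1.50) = -0.07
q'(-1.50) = -0.02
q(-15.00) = -0.06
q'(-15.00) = 0.00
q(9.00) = 0.00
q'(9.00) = 0.00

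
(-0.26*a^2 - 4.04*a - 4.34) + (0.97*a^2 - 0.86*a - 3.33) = 0.71*a^2 - 4.9*a - 7.67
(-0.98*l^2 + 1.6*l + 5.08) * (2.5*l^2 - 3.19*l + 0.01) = -2.45*l^4 + 7.1262*l^3 + 7.5862*l^2 - 16.1892*l + 0.0508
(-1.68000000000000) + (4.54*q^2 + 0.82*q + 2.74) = 4.54*q^2 + 0.82*q + 1.06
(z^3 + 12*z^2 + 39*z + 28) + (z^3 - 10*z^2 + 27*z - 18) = 2*z^3 + 2*z^2 + 66*z + 10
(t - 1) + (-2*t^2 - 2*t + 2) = -2*t^2 - t + 1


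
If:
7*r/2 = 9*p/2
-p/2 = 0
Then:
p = 0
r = 0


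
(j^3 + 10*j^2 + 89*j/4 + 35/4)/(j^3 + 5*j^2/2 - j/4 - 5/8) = 2*(j + 7)/(2*j - 1)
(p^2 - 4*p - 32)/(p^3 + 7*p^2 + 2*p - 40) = (p - 8)/(p^2 + 3*p - 10)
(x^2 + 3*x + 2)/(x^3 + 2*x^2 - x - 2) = 1/(x - 1)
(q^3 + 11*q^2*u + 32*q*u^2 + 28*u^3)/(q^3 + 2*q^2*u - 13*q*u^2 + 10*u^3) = (q^3 + 11*q^2*u + 32*q*u^2 + 28*u^3)/(q^3 + 2*q^2*u - 13*q*u^2 + 10*u^3)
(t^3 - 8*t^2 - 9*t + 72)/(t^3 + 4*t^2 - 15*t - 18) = (t^2 - 5*t - 24)/(t^2 + 7*t + 6)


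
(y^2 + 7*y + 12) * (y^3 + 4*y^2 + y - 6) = y^5 + 11*y^4 + 41*y^3 + 49*y^2 - 30*y - 72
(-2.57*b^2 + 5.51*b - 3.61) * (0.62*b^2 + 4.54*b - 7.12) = -1.5934*b^4 - 8.2516*b^3 + 41.0756*b^2 - 55.6206*b + 25.7032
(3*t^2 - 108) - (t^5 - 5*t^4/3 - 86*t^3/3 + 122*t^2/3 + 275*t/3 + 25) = -t^5 + 5*t^4/3 + 86*t^3/3 - 113*t^2/3 - 275*t/3 - 133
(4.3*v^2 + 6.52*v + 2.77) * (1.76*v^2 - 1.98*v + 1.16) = 7.568*v^4 + 2.9612*v^3 - 3.0464*v^2 + 2.0786*v + 3.2132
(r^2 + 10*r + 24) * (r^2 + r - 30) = r^4 + 11*r^3 + 4*r^2 - 276*r - 720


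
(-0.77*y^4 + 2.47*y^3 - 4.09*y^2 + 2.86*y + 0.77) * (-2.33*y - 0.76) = 1.7941*y^5 - 5.1699*y^4 + 7.6525*y^3 - 3.5554*y^2 - 3.9677*y - 0.5852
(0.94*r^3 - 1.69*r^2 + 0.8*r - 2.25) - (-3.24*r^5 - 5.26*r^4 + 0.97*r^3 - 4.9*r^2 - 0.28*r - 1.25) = 3.24*r^5 + 5.26*r^4 - 0.03*r^3 + 3.21*r^2 + 1.08*r - 1.0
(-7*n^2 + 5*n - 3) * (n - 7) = -7*n^3 + 54*n^2 - 38*n + 21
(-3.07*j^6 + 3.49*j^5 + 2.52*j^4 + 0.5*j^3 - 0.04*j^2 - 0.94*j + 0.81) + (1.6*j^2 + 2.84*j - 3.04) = -3.07*j^6 + 3.49*j^5 + 2.52*j^4 + 0.5*j^3 + 1.56*j^2 + 1.9*j - 2.23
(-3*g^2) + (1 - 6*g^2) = 1 - 9*g^2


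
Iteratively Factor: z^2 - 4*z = (z - 4)*(z)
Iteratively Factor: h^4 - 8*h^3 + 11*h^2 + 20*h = (h + 1)*(h^3 - 9*h^2 + 20*h) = (h - 5)*(h + 1)*(h^2 - 4*h) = h*(h - 5)*(h + 1)*(h - 4)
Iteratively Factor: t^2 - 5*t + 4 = (t - 4)*(t - 1)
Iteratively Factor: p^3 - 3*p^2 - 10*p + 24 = (p - 2)*(p^2 - p - 12) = (p - 4)*(p - 2)*(p + 3)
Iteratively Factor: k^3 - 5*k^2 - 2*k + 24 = (k + 2)*(k^2 - 7*k + 12) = (k - 3)*(k + 2)*(k - 4)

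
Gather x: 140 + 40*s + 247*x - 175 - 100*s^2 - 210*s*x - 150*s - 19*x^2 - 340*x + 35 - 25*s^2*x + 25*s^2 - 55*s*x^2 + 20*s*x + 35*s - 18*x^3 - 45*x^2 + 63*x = -75*s^2 - 75*s - 18*x^3 + x^2*(-55*s - 64) + x*(-25*s^2 - 190*s - 30)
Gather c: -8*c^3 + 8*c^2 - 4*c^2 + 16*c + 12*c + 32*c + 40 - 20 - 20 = -8*c^3 + 4*c^2 + 60*c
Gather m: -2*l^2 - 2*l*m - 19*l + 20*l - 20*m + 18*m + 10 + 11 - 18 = -2*l^2 + l + m*(-2*l - 2) + 3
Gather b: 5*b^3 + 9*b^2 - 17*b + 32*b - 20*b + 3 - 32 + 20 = 5*b^3 + 9*b^2 - 5*b - 9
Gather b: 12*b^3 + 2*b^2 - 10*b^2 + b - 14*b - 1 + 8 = 12*b^3 - 8*b^2 - 13*b + 7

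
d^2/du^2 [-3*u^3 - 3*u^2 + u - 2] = -18*u - 6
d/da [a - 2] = 1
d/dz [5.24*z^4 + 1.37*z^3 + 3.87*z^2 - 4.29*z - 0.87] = 20.96*z^3 + 4.11*z^2 + 7.74*z - 4.29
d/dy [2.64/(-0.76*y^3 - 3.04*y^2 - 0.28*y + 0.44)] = (6.0192*y^2 + 16.0512*y + 0.7392)/(0.76*y^3 + 3.04*y^2 + 0.28*y - 0.44)^2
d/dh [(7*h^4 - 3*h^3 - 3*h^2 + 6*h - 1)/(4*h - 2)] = (42*h^4 - 40*h^3 + 3*h^2 + 6*h - 4)/(2*(4*h^2 - 4*h + 1))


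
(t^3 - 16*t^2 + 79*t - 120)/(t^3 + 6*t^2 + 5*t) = (t^3 - 16*t^2 + 79*t - 120)/(t*(t^2 + 6*t + 5))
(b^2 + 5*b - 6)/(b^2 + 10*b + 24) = (b - 1)/(b + 4)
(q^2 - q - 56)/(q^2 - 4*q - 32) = (q + 7)/(q + 4)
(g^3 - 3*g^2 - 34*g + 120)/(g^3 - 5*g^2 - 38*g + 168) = (g - 5)/(g - 7)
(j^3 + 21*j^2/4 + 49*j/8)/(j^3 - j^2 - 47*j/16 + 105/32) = 4*j*(2*j + 7)/(8*j^2 - 22*j + 15)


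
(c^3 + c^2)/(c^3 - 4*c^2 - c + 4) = c^2/(c^2 - 5*c + 4)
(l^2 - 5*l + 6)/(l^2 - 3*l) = (l - 2)/l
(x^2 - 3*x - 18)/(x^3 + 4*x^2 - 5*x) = (x^2 - 3*x - 18)/(x*(x^2 + 4*x - 5))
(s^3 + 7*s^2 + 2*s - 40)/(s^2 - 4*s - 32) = (s^2 + 3*s - 10)/(s - 8)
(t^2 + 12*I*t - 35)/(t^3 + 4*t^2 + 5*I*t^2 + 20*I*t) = (t + 7*I)/(t*(t + 4))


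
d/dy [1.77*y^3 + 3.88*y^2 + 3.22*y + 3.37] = 5.31*y^2 + 7.76*y + 3.22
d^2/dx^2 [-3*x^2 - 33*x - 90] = -6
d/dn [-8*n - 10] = -8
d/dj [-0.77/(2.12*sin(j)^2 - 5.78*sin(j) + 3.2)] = (3.2648*sin(j) - 4.4506)*cos(j)/(2.12*sin(j)^2 - 5.78*sin(j) + 3.2)^2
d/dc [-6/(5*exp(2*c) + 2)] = 60*exp(2*c)/(5*exp(2*c) + 2)^2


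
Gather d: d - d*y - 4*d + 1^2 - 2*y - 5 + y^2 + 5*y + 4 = d*(-y - 3) + y^2 + 3*y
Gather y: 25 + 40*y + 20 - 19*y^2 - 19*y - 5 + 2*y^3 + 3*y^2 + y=2*y^3 - 16*y^2 + 22*y + 40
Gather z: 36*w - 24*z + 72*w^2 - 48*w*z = 72*w^2 + 36*w + z*(-48*w - 24)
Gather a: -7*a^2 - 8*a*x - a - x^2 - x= -7*a^2 + a*(-8*x - 1) - x^2 - x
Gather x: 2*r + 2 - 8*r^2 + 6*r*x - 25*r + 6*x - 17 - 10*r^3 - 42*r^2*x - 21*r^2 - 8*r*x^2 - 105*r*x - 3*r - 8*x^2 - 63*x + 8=-10*r^3 - 29*r^2 - 26*r + x^2*(-8*r - 8) + x*(-42*r^2 - 99*r - 57) - 7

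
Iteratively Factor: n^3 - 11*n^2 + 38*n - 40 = (n - 5)*(n^2 - 6*n + 8) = (n - 5)*(n - 4)*(n - 2)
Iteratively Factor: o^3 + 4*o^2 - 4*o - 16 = (o + 4)*(o^2 - 4) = (o + 2)*(o + 4)*(o - 2)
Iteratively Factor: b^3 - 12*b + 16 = (b + 4)*(b^2 - 4*b + 4) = (b - 2)*(b + 4)*(b - 2)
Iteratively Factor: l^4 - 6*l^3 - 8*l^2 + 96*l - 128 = (l - 4)*(l^3 - 2*l^2 - 16*l + 32) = (l - 4)^2*(l^2 + 2*l - 8) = (l - 4)^2*(l + 4)*(l - 2)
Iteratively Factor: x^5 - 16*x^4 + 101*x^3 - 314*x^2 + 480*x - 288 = (x - 3)*(x^4 - 13*x^3 + 62*x^2 - 128*x + 96) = (x - 4)*(x - 3)*(x^3 - 9*x^2 + 26*x - 24) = (x - 4)*(x - 3)*(x - 2)*(x^2 - 7*x + 12) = (x - 4)*(x - 3)^2*(x - 2)*(x - 4)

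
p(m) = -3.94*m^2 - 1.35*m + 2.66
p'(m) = -7.88*m - 1.35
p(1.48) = -7.97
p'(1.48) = -13.01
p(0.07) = 2.55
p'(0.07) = -1.90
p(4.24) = -73.90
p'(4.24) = -34.76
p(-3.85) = -50.54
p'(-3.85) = 28.99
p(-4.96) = -87.57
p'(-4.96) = 37.73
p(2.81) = -32.24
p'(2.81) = -23.49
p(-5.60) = -113.34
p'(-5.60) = 42.78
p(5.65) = -130.74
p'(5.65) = -45.87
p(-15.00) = -863.59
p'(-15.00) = 116.85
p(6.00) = -147.28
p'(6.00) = -48.63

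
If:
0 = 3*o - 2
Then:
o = 2/3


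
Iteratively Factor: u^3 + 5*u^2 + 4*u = (u)*(u^2 + 5*u + 4) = u*(u + 1)*(u + 4)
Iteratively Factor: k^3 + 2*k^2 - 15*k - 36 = (k + 3)*(k^2 - k - 12) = (k + 3)^2*(k - 4)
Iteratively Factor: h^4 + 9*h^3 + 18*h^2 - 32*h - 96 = (h + 4)*(h^3 + 5*h^2 - 2*h - 24) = (h + 3)*(h + 4)*(h^2 + 2*h - 8) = (h - 2)*(h + 3)*(h + 4)*(h + 4)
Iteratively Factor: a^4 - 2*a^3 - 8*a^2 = (a)*(a^3 - 2*a^2 - 8*a) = a*(a - 4)*(a^2 + 2*a) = a^2*(a - 4)*(a + 2)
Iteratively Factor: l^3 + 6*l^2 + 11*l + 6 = (l + 2)*(l^2 + 4*l + 3) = (l + 2)*(l + 3)*(l + 1)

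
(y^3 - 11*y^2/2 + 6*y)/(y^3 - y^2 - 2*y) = (-y^2 + 11*y/2 - 6)/(-y^2 + y + 2)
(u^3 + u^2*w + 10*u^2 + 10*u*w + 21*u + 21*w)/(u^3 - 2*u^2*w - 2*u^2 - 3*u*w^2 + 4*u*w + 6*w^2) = (u^2 + 10*u + 21)/(u^2 - 3*u*w - 2*u + 6*w)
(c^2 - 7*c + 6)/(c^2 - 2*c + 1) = (c - 6)/(c - 1)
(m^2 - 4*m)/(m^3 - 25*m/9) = 9*(m - 4)/(9*m^2 - 25)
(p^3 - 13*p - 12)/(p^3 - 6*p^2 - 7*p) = (p^2 - p - 12)/(p*(p - 7))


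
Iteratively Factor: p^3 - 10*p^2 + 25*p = (p)*(p^2 - 10*p + 25) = p*(p - 5)*(p - 5)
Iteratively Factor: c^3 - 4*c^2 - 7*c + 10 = (c - 5)*(c^2 + c - 2) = (c - 5)*(c + 2)*(c - 1)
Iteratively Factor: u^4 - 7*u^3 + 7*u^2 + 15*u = (u + 1)*(u^3 - 8*u^2 + 15*u) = (u - 3)*(u + 1)*(u^2 - 5*u) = (u - 5)*(u - 3)*(u + 1)*(u)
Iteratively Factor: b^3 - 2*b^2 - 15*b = (b)*(b^2 - 2*b - 15) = b*(b - 5)*(b + 3)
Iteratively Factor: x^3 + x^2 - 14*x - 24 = (x + 2)*(x^2 - x - 12) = (x - 4)*(x + 2)*(x + 3)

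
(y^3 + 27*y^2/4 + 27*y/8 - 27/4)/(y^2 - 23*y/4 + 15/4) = (y^2 + 15*y/2 + 9)/(y - 5)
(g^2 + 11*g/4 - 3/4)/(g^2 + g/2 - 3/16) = 4*(g + 3)/(4*g + 3)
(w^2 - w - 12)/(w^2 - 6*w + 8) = (w + 3)/(w - 2)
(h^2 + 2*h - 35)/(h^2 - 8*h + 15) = (h + 7)/(h - 3)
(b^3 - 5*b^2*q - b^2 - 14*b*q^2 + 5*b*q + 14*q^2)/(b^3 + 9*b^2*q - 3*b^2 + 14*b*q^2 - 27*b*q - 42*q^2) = (b^2 - 7*b*q - b + 7*q)/(b^2 + 7*b*q - 3*b - 21*q)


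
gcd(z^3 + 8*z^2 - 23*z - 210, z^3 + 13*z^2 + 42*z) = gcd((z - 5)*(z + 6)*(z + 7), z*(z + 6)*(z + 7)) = z^2 + 13*z + 42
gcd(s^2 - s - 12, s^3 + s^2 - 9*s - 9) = s + 3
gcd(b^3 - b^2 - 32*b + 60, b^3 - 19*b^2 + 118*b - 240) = b - 5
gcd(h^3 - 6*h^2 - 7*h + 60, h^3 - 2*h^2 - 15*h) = h^2 - 2*h - 15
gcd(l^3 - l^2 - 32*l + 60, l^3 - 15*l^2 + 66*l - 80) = l^2 - 7*l + 10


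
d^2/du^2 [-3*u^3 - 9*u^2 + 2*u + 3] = -18*u - 18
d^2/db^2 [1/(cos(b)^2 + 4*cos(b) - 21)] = (-4*sin(b)^4 + 102*sin(b)^2 - 69*cos(b) - 3*cos(3*b) - 24)/((cos(b) - 3)^3*(cos(b) + 7)^3)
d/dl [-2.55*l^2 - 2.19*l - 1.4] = -5.1*l - 2.19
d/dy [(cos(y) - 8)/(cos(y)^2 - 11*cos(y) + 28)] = (cos(y)^2 - 16*cos(y) + 60)*sin(y)/(cos(y)^2 - 11*cos(y) + 28)^2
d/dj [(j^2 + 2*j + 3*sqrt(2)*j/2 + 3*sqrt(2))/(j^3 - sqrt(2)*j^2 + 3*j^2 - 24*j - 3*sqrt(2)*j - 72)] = (-(4*j + 4 + 3*sqrt(2))*(-j^3 - 3*j^2 + sqrt(2)*j^2 + 3*sqrt(2)*j + 24*j + 72) + (2*j^2 + 4*j + 3*sqrt(2)*j + 6*sqrt(2))*(-3*j^2 - 6*j + 2*sqrt(2)*j + 3*sqrt(2) + 24))/(2*(-j^3 - 3*j^2 + sqrt(2)*j^2 + 3*sqrt(2)*j + 24*j + 72)^2)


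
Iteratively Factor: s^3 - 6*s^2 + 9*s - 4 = (s - 4)*(s^2 - 2*s + 1) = (s - 4)*(s - 1)*(s - 1)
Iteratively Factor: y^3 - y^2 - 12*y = (y - 4)*(y^2 + 3*y) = y*(y - 4)*(y + 3)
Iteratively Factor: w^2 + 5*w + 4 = (w + 1)*(w + 4)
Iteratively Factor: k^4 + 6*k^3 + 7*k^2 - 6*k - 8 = (k + 2)*(k^3 + 4*k^2 - k - 4) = (k + 2)*(k + 4)*(k^2 - 1) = (k + 1)*(k + 2)*(k + 4)*(k - 1)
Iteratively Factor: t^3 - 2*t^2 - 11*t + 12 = (t - 1)*(t^2 - t - 12) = (t - 1)*(t + 3)*(t - 4)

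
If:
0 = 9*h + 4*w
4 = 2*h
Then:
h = 2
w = -9/2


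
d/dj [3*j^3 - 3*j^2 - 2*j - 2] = 9*j^2 - 6*j - 2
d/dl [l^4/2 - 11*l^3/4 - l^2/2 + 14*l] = 2*l^3 - 33*l^2/4 - l + 14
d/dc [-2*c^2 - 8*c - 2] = -4*c - 8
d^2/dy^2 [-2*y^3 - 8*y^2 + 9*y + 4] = -12*y - 16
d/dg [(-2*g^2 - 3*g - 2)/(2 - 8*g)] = (8*g^2 - 4*g - 11)/(2*(16*g^2 - 8*g + 1))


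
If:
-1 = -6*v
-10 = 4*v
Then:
No Solution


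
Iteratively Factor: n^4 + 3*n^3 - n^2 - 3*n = (n + 3)*(n^3 - n) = (n - 1)*(n + 3)*(n^2 + n) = (n - 1)*(n + 1)*(n + 3)*(n)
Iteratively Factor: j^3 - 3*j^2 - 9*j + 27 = (j - 3)*(j^2 - 9) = (j - 3)^2*(j + 3)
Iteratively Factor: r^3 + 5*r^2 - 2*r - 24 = (r - 2)*(r^2 + 7*r + 12) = (r - 2)*(r + 4)*(r + 3)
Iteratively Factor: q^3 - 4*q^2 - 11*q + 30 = (q - 5)*(q^2 + q - 6) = (q - 5)*(q + 3)*(q - 2)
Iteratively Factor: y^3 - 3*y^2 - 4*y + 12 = (y - 3)*(y^2 - 4) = (y - 3)*(y + 2)*(y - 2)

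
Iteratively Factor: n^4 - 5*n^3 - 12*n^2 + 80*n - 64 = (n - 4)*(n^3 - n^2 - 16*n + 16) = (n - 4)*(n + 4)*(n^2 - 5*n + 4) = (n - 4)^2*(n + 4)*(n - 1)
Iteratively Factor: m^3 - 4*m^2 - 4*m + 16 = (m - 2)*(m^2 - 2*m - 8) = (m - 2)*(m + 2)*(m - 4)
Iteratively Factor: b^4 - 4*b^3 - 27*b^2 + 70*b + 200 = (b + 2)*(b^3 - 6*b^2 - 15*b + 100) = (b - 5)*(b + 2)*(b^2 - b - 20) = (b - 5)*(b + 2)*(b + 4)*(b - 5)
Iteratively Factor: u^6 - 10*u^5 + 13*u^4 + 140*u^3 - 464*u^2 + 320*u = (u - 1)*(u^5 - 9*u^4 + 4*u^3 + 144*u^2 - 320*u) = (u - 4)*(u - 1)*(u^4 - 5*u^3 - 16*u^2 + 80*u) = u*(u - 4)*(u - 1)*(u^3 - 5*u^2 - 16*u + 80) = u*(u - 5)*(u - 4)*(u - 1)*(u^2 - 16) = u*(u - 5)*(u - 4)^2*(u - 1)*(u + 4)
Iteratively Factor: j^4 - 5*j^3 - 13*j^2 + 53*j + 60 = (j - 5)*(j^3 - 13*j - 12) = (j - 5)*(j + 3)*(j^2 - 3*j - 4) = (j - 5)*(j - 4)*(j + 3)*(j + 1)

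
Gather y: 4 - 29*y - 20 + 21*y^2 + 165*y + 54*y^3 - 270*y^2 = 54*y^3 - 249*y^2 + 136*y - 16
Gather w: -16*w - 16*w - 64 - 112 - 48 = -32*w - 224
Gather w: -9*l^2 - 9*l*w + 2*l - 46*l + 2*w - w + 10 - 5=-9*l^2 - 44*l + w*(1 - 9*l) + 5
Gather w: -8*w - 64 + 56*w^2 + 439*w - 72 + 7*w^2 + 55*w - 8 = 63*w^2 + 486*w - 144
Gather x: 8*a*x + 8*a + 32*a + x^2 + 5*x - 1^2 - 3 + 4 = 40*a + x^2 + x*(8*a + 5)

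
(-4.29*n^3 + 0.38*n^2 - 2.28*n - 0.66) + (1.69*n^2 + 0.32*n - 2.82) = -4.29*n^3 + 2.07*n^2 - 1.96*n - 3.48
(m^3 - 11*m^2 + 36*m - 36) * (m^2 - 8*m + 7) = m^5 - 19*m^4 + 131*m^3 - 401*m^2 + 540*m - 252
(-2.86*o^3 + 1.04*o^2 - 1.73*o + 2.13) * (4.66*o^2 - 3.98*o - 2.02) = -13.3276*o^5 + 16.2292*o^4 - 6.4238*o^3 + 14.7104*o^2 - 4.9828*o - 4.3026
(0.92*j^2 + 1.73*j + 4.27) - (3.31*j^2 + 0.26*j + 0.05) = -2.39*j^2 + 1.47*j + 4.22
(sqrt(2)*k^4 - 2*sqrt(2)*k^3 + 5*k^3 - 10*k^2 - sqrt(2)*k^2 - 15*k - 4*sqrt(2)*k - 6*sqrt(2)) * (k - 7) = sqrt(2)*k^5 - 9*sqrt(2)*k^4 + 5*k^4 - 45*k^3 + 13*sqrt(2)*k^3 + 3*sqrt(2)*k^2 + 55*k^2 + 22*sqrt(2)*k + 105*k + 42*sqrt(2)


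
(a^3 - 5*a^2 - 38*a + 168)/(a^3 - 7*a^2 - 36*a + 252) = (a - 4)/(a - 6)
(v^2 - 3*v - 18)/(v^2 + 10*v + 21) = (v - 6)/(v + 7)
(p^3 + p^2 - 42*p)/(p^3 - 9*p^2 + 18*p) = (p + 7)/(p - 3)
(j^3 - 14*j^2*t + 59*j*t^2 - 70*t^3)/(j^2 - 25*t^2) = (j^2 - 9*j*t + 14*t^2)/(j + 5*t)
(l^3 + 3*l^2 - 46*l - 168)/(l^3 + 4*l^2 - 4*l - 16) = (l^2 - l - 42)/(l^2 - 4)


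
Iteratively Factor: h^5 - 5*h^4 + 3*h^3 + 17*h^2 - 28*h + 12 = (h - 2)*(h^4 - 3*h^3 - 3*h^2 + 11*h - 6) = (h - 2)*(h - 1)*(h^3 - 2*h^2 - 5*h + 6) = (h - 3)*(h - 2)*(h - 1)*(h^2 + h - 2) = (h - 3)*(h - 2)*(h - 1)*(h + 2)*(h - 1)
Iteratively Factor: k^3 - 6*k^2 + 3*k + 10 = (k - 5)*(k^2 - k - 2) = (k - 5)*(k - 2)*(k + 1)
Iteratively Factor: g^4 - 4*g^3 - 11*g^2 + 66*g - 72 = (g - 3)*(g^3 - g^2 - 14*g + 24) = (g - 3)^2*(g^2 + 2*g - 8) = (g - 3)^2*(g + 4)*(g - 2)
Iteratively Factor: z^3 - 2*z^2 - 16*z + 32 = (z + 4)*(z^2 - 6*z + 8) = (z - 4)*(z + 4)*(z - 2)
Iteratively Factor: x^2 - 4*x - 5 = (x + 1)*(x - 5)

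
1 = 1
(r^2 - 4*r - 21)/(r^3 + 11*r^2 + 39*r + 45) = (r - 7)/(r^2 + 8*r + 15)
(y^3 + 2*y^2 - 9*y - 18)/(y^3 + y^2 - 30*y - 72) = (y^2 - y - 6)/(y^2 - 2*y - 24)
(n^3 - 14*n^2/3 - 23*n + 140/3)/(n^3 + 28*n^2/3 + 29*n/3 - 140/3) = (n - 7)/(n + 7)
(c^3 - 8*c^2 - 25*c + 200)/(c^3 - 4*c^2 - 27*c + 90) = (c^2 - 13*c + 40)/(c^2 - 9*c + 18)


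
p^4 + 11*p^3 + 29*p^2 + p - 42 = (p - 1)*(p + 2)*(p + 3)*(p + 7)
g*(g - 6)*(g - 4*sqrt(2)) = g^3 - 6*g^2 - 4*sqrt(2)*g^2 + 24*sqrt(2)*g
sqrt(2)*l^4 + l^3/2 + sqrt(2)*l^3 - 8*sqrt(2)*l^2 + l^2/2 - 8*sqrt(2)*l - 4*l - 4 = (l + 1)*(l - 2*sqrt(2))*(l + 2*sqrt(2))*(sqrt(2)*l + 1/2)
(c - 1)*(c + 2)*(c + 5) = c^3 + 6*c^2 + 3*c - 10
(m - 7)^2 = m^2 - 14*m + 49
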